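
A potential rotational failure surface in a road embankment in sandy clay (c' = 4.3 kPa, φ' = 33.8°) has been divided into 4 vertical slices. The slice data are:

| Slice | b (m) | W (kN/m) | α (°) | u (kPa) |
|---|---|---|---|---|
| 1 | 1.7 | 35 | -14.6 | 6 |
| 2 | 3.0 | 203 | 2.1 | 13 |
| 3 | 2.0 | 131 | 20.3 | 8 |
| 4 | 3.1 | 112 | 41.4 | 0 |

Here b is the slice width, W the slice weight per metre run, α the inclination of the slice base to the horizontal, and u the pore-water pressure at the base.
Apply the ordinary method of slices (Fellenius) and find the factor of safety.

Ordinary method of slices: FS = Σ[c'·Δl_i + (W_i cosα_i − u_i·Δl_i)·tanφ'] / Σ W_i sinα_i, with Δl_i = b_i / cosα_i.
Slice 1: Δl = 1.7/cos(-14.6°) = 1.757 m; N'_1 = 35·cos(-14.6°) − 6·1.757 = 23.3; c'Δl = 7.55; W sinα = -8.8
Slice 2: Δl = 3.0/cos2.1° = 3.002 m; N'_2 = 203·cos2.1° − 13·3.002 = 163.8; c'Δl = 12.91; W sinα = 7.4
Slice 3: Δl = 2.0/cos20.3° = 2.132 m; N'_3 = 131·cos20.3° − 8·2.132 = 105.8; c'Δl = 9.17; W sinα = 45.4
Slice 4: Δl = 3.1/cos41.4° = 4.133 m; N'_4 = 112·cos41.4° − 0·4.133 = 84.0; c'Δl = 17.77; W sinα = 74.1
Σc'Δl = 47.4 kN/m; ΣN' = 377.0 kN/m; ΣW sinα = 118.1 kN/m
Resisting = 47.4 + 377.0·tan33.8° = 47.4 + 252.4 = 299.8 kN/m
FS = 299.8 / 118.1 = 2.538

FS = 2.54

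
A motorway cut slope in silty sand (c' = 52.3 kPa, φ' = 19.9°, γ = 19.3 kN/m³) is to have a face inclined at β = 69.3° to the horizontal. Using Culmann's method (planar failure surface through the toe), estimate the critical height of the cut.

Culmann's analysis gives the critical failure plane at α_cr = (β + φ')/2 = (69.3 + 19.9)/2 = 44.6°, and the critical height
H_c = (4c'/γ) · sinβ cosφ' / [1 − cos(β − φ')]
    = (4·52.3/19.3) · sin69.3°·cos19.9° / [1 − cos(49.4°)]
    = 10.839 · 0.9354·0.9403 / [1 − 0.6508]
    = 10.839 · 0.8796 / 0.3492
    = 27.30 m

H_c = 27.30 m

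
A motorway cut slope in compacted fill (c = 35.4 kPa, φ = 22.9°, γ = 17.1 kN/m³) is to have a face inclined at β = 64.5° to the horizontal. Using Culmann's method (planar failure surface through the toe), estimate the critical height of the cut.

Culmann's analysis gives the critical failure plane at α_cr = (β + φ)/2 = (64.5 + 22.9)/2 = 43.7°, and the critical height
H_c = (4c/γ) · sinβ cosφ / [1 − cos(β − φ)]
    = (4·35.4/17.1) · sin64.5°·cos22.9° / [1 − cos(41.6°)]
    = 8.281 · 0.9026·0.9212 / [1 − 0.7478]
    = 8.281 · 0.8314 / 0.2522
    = 27.30 m

H_c = 27.30 m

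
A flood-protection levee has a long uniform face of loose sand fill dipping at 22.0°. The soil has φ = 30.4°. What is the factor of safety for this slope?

For a dry cohesionless infinite slope the factor of safety is FS = tanφ / tanβ.
FS = tan30.4° / tan22.0° = 0.5867 / 0.4040 = 1.452

FS = 1.45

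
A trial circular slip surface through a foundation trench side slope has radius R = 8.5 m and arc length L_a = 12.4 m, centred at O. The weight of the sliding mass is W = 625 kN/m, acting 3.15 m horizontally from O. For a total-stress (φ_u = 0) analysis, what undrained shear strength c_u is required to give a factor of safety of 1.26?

c_u = 23.5 kPa

FS = c_u·L_a·R / (W·d), so c_u = FS·W·d / (L_a·R).
c_u = 1.26·625·3.15 / (12.40·8.5) = 2480.6 / 105.40 = 23.54 kPa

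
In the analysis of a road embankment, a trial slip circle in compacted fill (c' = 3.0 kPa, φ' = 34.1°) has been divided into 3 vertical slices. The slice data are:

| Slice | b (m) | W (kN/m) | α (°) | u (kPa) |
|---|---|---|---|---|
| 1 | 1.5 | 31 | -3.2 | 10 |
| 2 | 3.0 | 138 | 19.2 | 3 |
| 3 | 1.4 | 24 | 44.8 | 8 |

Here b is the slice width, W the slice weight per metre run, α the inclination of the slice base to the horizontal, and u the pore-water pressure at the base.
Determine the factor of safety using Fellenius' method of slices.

Ordinary method of slices: FS = Σ[c'·Δl_i + (W_i cosα_i − u_i·Δl_i)·tanφ'] / Σ W_i sinα_i, with Δl_i = b_i / cosα_i.
Slice 1: Δl = 1.5/cos(-3.2°) = 1.502 m; N'_1 = 31·cos(-3.2°) − 10·1.502 = 15.9; c'Δl = 4.51; W sinα = -1.7
Slice 2: Δl = 3.0/cos19.2° = 3.177 m; N'_2 = 138·cos19.2° − 3·3.177 = 120.8; c'Δl = 9.53; W sinα = 45.4
Slice 3: Δl = 1.4/cos44.8° = 1.973 m; N'_3 = 24·cos44.8° − 8·1.973 = 1.2; c'Δl = 5.92; W sinα = 16.9
Σc'Δl = 20.0 kN/m; ΣN' = 138.0 kN/m; ΣW sinα = 60.6 kN/m
Resisting = 20.0 + 138.0·tan34.1° = 20.0 + 93.4 = 113.4 kN/m
FS = 113.4 / 60.6 = 1.872

FS = 1.87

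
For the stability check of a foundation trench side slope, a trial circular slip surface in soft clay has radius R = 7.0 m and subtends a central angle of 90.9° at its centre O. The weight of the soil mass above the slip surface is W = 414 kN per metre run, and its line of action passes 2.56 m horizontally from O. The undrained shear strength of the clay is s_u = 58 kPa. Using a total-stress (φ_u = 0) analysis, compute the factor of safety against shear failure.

Taking moments about the centre O, the resisting moment is provided by the undrained shear strength acting along the arc:
Arc length L_a = R·θ = 7.0·(90.9°·π/180) = 7.0·1.5865 = 11.11 m
M_R = s_u·L_a·R = 58·11.11·7.0 = 4508.8 kN·m/m
M_D = W·d = 414·2.56 = 1059.8 kN·m/m
FS = M_R / M_D = 4508.8 / 1059.8 = 4.254

FS = 4.25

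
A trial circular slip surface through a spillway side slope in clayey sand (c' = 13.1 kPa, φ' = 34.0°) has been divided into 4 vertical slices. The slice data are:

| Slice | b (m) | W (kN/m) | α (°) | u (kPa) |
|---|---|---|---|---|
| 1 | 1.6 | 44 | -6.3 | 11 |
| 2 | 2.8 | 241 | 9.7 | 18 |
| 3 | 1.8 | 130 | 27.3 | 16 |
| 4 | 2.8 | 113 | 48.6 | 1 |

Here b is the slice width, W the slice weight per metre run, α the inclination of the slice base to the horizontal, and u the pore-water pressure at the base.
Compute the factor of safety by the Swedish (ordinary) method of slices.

FS = 2.15

Ordinary method of slices: FS = Σ[c'·Δl_i + (W_i cosα_i − u_i·Δl_i)·tanφ'] / Σ W_i sinα_i, with Δl_i = b_i / cosα_i.
Slice 1: Δl = 1.6/cos(-6.3°) = 1.610 m; N'_1 = 44·cos(-6.3°) − 11·1.610 = 26.0; c'Δl = 21.09; W sinα = -4.8
Slice 2: Δl = 2.8/cos9.7° = 2.841 m; N'_2 = 241·cos9.7° − 18·2.841 = 186.4; c'Δl = 37.21; W sinα = 40.6
Slice 3: Δl = 1.8/cos27.3° = 2.026 m; N'_3 = 130·cos27.3° − 16·2.026 = 83.1; c'Δl = 26.54; W sinα = 59.6
Slice 4: Δl = 2.8/cos48.6° = 4.234 m; N'_4 = 113·cos48.6° − 1·4.234 = 70.5; c'Δl = 55.47; W sinα = 84.8
Σc'Δl = 140.3 kN/m; ΣN' = 366.1 kN/m; ΣW sinα = 180.2 kN/m
Resisting = 140.3 + 366.1·tan34.0° = 140.3 + 246.9 = 387.2 kN/m
FS = 387.2 / 180.2 = 2.149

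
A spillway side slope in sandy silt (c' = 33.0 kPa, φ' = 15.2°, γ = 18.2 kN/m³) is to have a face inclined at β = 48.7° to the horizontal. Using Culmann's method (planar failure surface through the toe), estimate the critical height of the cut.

H_c = 31.65 m

Culmann's analysis gives the critical failure plane at α_cr = (β + φ')/2 = (48.7 + 15.2)/2 = 32.0°, and the critical height
H_c = (4c'/γ) · sinβ cosφ' / [1 − cos(β − φ')]
    = (4·33.0/18.2) · sin48.7°·cos15.2° / [1 − cos(33.5°)]
    = 7.253 · 0.7513·0.9650 / [1 − 0.8339]
    = 7.253 · 0.7250 / 0.1661
    = 31.65 m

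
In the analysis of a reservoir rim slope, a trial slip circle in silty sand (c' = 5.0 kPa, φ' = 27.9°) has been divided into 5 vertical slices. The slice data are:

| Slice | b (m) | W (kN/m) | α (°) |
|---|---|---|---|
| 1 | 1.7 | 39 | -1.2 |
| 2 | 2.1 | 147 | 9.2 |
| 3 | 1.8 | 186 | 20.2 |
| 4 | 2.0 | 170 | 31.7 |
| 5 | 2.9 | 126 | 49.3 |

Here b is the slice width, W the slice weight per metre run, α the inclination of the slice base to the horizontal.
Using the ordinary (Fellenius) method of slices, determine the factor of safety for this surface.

Ordinary method of slices: FS = Σ[c'·Δl_i + (W_i cosα_i)·tanφ'] / Σ W_i sinα_i, with Δl_i = b_i / cosα_i.
Slice 1: Δl = 1.7/cos(-1.2°) = 1.700 m; N'_1 = 39·cos(-1.2°) = 39.0; c'Δl = 8.50; W sinα = -0.8
Slice 2: Δl = 2.1/cos9.2° = 2.127 m; N'_2 = 147·cos9.2° = 145.1; c'Δl = 10.64; W sinα = 23.5
Slice 3: Δl = 1.8/cos20.2° = 1.918 m; N'_3 = 186·cos20.2° = 174.6; c'Δl = 9.59; W sinα = 64.2
Slice 4: Δl = 2.0/cos31.7° = 2.351 m; N'_4 = 170·cos31.7° = 144.6; c'Δl = 11.75; W sinα = 89.3
Slice 5: Δl = 2.9/cos49.3° = 4.447 m; N'_5 = 126·cos49.3° = 82.2; c'Δl = 22.24; W sinα = 95.5
Σc'Δl = 62.7 kN/m; ΣN' = 585.5 kN/m; ΣW sinα = 271.8 kN/m
Resisting = 62.7 + 585.5·tan27.9° = 62.7 + 310.0 = 372.7 kN/m
FS = 372.7 / 271.8 = 1.371

FS = 1.37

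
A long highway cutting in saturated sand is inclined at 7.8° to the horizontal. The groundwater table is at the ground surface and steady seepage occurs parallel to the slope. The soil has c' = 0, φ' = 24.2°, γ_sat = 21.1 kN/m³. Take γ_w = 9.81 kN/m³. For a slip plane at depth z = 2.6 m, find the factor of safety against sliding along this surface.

With seepage parallel to the slope and the water table at the surface, the effective normal stress on the slip plane uses the buoyant unit weight γ' = γ_sat − γ_w while the driving shear stress uses γ_sat:
FS = [c' + γ' z cos²β tanφ'] / [γ_sat z sinβ cosβ]
(For c' = 0 this reduces to FS = (γ'/γ_sat)·tanφ'/tanβ.)
γ' = 21.1 − 9.81 = 11.29 kN/m³
Numerator = 0.0 + 11.29·2.6·cos²7.8°·tan24.2° = 0.0 + 11.29·2.6·0.9816·0.4494 = 12.949 kPa
Denominator = 21.1·2.6·sin7.8°·cos7.8° = 21.1·2.6·0.1357·0.9907 = 7.376 kPa
FS = 12.949 / 7.376 = 1.755

FS = 1.76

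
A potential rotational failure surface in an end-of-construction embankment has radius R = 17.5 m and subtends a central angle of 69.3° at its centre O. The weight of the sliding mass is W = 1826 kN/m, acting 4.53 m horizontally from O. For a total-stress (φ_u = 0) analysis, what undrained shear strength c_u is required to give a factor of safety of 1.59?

FS = c_u·L_a·R / (W·d), so c_u = FS·W·d / (L_a·R).
Arc length L_a = R·θ = 17.5·(69.3°·π/180) = 17.5·1.2095 = 21.17 m
c_u = 1.59·1826·4.53 / (21.17·17.5) = 13152.1 / 370.41 = 35.51 kPa

c_u = 35.5 kPa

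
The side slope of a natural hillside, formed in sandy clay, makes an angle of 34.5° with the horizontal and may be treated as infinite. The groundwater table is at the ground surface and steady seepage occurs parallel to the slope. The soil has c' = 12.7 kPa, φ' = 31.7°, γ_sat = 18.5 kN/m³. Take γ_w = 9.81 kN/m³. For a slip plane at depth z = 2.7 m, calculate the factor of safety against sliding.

FS = 0.97

With seepage parallel to the slope and the water table at the surface, the effective normal stress on the slip plane uses the buoyant unit weight γ' = γ_sat − γ_w while the driving shear stress uses γ_sat:
FS = [c' + γ' z cos²β tanφ'] / [γ_sat z sinβ cosβ]
γ' = 18.5 − 9.81 = 8.69 kN/m³
Numerator = 12.7 + 8.69·2.7·cos²34.5°·tan31.7° = 12.7 + 8.69·2.7·0.6792·0.6176 = 22.542 kPa
Denominator = 18.5·2.7·sin34.5°·cos34.5° = 18.5·2.7·0.5664·0.8241 = 23.316 kPa
FS = 22.542 / 23.316 = 0.967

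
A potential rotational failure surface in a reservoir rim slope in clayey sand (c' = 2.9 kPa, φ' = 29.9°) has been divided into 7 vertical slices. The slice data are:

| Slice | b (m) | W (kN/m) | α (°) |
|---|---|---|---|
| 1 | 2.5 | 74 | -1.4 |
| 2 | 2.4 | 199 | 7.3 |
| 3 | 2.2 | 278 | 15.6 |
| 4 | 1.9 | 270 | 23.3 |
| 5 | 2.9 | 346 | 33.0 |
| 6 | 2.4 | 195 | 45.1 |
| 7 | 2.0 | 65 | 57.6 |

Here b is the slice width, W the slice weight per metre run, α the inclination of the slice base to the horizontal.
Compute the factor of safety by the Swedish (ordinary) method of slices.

FS = 1.32

Ordinary method of slices: FS = Σ[c'·Δl_i + (W_i cosα_i)·tanφ'] / Σ W_i sinα_i, with Δl_i = b_i / cosα_i.
Slice 1: Δl = 2.5/cos(-1.4°) = 2.501 m; N'_1 = 74·cos(-1.4°) = 74.0; c'Δl = 7.25; W sinα = -1.8
Slice 2: Δl = 2.4/cos7.3° = 2.420 m; N'_2 = 199·cos7.3° = 197.4; c'Δl = 7.02; W sinα = 25.3
Slice 3: Δl = 2.2/cos15.6° = 2.284 m; N'_3 = 278·cos15.6° = 267.8; c'Δl = 6.62; W sinα = 74.8
Slice 4: Δl = 1.9/cos23.3° = 2.069 m; N'_4 = 270·cos23.3° = 248.0; c'Δl = 6.00; W sinα = 106.8
Slice 5: Δl = 2.9/cos33.0° = 3.458 m; N'_5 = 346·cos33.0° = 290.2; c'Δl = 10.03; W sinα = 188.4
Slice 6: Δl = 2.4/cos45.1° = 3.400 m; N'_6 = 195·cos45.1° = 137.6; c'Δl = 9.86; W sinα = 138.1
Slice 7: Δl = 2.0/cos57.6° = 3.733 m; N'_7 = 65·cos57.6° = 34.8; c'Δl = 10.82; W sinα = 54.9
Σc'Δl = 57.6 kN/m; ΣN' = 1249.8 kN/m; ΣW sinα = 586.5 kN/m
Resisting = 57.6 + 1249.8·tan29.9° = 57.6 + 718.6 = 776.2 kN/m
FS = 776.2 / 586.5 = 1.324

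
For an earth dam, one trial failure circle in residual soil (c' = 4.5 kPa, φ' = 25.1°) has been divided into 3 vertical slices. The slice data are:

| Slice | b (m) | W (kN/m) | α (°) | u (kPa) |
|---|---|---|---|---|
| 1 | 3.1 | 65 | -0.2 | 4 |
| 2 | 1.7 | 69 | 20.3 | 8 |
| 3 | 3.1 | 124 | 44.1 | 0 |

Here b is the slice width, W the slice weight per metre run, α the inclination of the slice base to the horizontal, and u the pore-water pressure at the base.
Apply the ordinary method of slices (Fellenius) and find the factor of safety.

FS = 1.19

Ordinary method of slices: FS = Σ[c'·Δl_i + (W_i cosα_i − u_i·Δl_i)·tanφ'] / Σ W_i sinα_i, with Δl_i = b_i / cosα_i.
Slice 1: Δl = 3.1/cos(-0.2°) = 3.100 m; N'_1 = 65·cos(-0.2°) − 4·3.100 = 52.6; c'Δl = 13.95; W sinα = -0.2
Slice 2: Δl = 1.7/cos20.3° = 1.813 m; N'_2 = 69·cos20.3° − 8·1.813 = 50.2; c'Δl = 8.16; W sinα = 23.9
Slice 3: Δl = 3.1/cos44.1° = 4.317 m; N'_3 = 124·cos44.1° − 0·4.317 = 89.0; c'Δl = 19.43; W sinα = 86.3
Σc'Δl = 41.5 kN/m; ΣN' = 191.9 kN/m; ΣW sinα = 110.0 kN/m
Resisting = 41.5 + 191.9·tan25.1° = 41.5 + 89.9 = 131.4 kN/m
FS = 131.4 / 110.0 = 1.195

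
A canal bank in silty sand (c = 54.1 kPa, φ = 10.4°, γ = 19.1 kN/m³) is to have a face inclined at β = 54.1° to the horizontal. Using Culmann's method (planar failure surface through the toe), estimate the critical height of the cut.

Culmann's analysis gives the critical failure plane at α_cr = (β + φ)/2 = (54.1 + 10.4)/2 = 32.2°, and the critical height
H_c = (4c/γ) · sinβ cosφ / [1 − cos(β − φ)]
    = (4·54.1/19.1) · sin54.1°·cos10.4° / [1 − cos(43.7°)]
    = 11.330 · 0.8100·0.9836 / [1 − 0.7230]
    = 11.330 · 0.7967 / 0.2770
    = 32.58 m

H_c = 32.58 m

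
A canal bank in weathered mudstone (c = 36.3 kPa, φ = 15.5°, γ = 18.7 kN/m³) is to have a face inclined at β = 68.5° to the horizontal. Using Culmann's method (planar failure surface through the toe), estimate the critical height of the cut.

H_c = 17.48 m

Culmann's analysis gives the critical failure plane at α_cr = (β + φ)/2 = (68.5 + 15.5)/2 = 42.0°, and the critical height
H_c = (4c/γ) · sinβ cosφ / [1 − cos(β − φ)]
    = (4·36.3/18.7) · sin68.5°·cos15.5° / [1 − cos(53.0°)]
    = 7.765 · 0.9304·0.9636 / [1 − 0.6018]
    = 7.765 · 0.8966 / 0.3982
    = 17.48 m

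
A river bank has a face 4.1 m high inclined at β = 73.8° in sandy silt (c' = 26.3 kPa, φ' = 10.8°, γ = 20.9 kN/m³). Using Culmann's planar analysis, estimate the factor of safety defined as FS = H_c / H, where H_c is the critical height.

FS = 2.12

H_c = (4c'/γ) · sinβ cosφ' / [1 − cos(β − φ')]
    = (4·26.3/20.9) · sin73.8°·cos10.8° / [1 − cos63.0°]
    = 5.033 · 0.9433 / 0.5460 = 8.70 m
FS = H_c / H = 8.70 / 4.1 = 2.121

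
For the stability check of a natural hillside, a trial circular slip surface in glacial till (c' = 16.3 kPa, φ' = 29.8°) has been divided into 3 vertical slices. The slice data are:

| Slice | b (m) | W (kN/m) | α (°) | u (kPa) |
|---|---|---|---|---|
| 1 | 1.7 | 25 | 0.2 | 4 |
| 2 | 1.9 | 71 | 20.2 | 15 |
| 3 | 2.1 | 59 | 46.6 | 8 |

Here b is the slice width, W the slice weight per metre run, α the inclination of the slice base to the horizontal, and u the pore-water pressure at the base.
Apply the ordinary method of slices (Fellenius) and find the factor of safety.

Ordinary method of slices: FS = Σ[c'·Δl_i + (W_i cosα_i − u_i·Δl_i)·tanφ'] / Σ W_i sinα_i, with Δl_i = b_i / cosα_i.
Slice 1: Δl = 1.7/cos0.2° = 1.700 m; N'_1 = 25·cos0.2° − 4·1.700 = 18.2; c'Δl = 27.71; W sinα = 0.1
Slice 2: Δl = 1.9/cos20.2° = 2.025 m; N'_2 = 71·cos20.2° − 15·2.025 = 36.3; c'Δl = 33.00; W sinα = 24.5
Slice 3: Δl = 2.1/cos46.6° = 3.056 m; N'_3 = 59·cos46.6° − 8·3.056 = 16.1; c'Δl = 49.82; W sinα = 42.9
Σc'Δl = 110.5 kN/m; ΣN' = 70.6 kN/m; ΣW sinα = 67.5 kN/m
Resisting = 110.5 + 70.6·tan29.8° = 110.5 + 40.4 = 150.9 kN/m
FS = 150.9 / 67.5 = 2.237

FS = 2.24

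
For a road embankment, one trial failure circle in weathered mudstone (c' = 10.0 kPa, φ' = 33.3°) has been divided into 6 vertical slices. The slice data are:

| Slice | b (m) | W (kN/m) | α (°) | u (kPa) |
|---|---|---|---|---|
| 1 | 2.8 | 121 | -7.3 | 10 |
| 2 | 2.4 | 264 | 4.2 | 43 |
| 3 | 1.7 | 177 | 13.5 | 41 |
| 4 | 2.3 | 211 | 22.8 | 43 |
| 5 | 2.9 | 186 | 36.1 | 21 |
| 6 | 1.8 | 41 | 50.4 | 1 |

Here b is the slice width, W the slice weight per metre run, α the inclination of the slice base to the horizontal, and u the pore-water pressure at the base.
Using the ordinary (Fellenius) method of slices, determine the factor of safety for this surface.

FS = 1.91

Ordinary method of slices: FS = Σ[c'·Δl_i + (W_i cosα_i − u_i·Δl_i)·tanφ'] / Σ W_i sinα_i, with Δl_i = b_i / cosα_i.
Slice 1: Δl = 2.8/cos(-7.3°) = 2.823 m; N'_1 = 121·cos(-7.3°) − 10·2.823 = 91.8; c'Δl = 28.23; W sinα = -15.4
Slice 2: Δl = 2.4/cos4.2° = 2.406 m; N'_2 = 264·cos4.2° − 43·2.406 = 159.8; c'Δl = 24.06; W sinα = 19.3
Slice 3: Δl = 1.7/cos13.5° = 1.748 m; N'_3 = 177·cos13.5° − 41·1.748 = 100.4; c'Δl = 17.48; W sinα = 41.3
Slice 4: Δl = 2.3/cos22.8° = 2.495 m; N'_4 = 211·cos22.8° − 43·2.495 = 87.2; c'Δl = 24.95; W sinα = 81.8
Slice 5: Δl = 2.9/cos36.1° = 3.589 m; N'_5 = 186·cos36.1° − 21·3.589 = 74.9; c'Δl = 35.89; W sinα = 109.6
Slice 6: Δl = 1.8/cos50.4° = 2.824 m; N'_6 = 41·cos50.4° − 1·2.824 = 23.3; c'Δl = 28.24; W sinα = 31.6
Σc'Δl = 158.9 kN/m; ΣN' = 537.5 kN/m; ΣW sinα = 268.2 kN/m
Resisting = 158.9 + 537.5·tan33.3° = 158.9 + 353.1 = 511.9 kN/m
FS = 511.9 / 268.2 = 1.909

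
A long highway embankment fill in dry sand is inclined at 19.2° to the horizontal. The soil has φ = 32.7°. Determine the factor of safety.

FS = 1.84

For a dry cohesionless infinite slope the factor of safety is FS = tanφ / tanβ.
FS = tan32.7° / tan19.2° = 0.6420 / 0.3482 = 1.844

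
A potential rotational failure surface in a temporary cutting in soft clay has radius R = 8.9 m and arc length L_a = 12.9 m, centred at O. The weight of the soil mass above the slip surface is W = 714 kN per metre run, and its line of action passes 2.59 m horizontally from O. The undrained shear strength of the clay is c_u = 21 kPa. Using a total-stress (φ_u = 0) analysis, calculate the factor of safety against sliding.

Taking moments about the centre O, the resisting moment is provided by the undrained shear strength acting along the arc:
M_R = c_u·L_a·R = 21·12.90·8.9 = 2411.0 kN·m/m
M_D = W·d = 714·2.59 = 1849.3 kN·m/m
FS = M_R / M_D = 2411.0 / 1849.3 = 1.304

FS = 1.30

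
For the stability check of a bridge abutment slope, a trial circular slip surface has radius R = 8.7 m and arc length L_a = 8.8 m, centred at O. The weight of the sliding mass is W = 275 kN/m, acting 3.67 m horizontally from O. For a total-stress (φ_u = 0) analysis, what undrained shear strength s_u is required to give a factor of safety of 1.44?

s_u = 19.0 kPa

FS = s_u·L_a·R / (W·d), so s_u = FS·W·d / (L_a·R).
s_u = 1.44·275·3.67 / (8.80·8.7) = 1453.3 / 76.56 = 18.98 kPa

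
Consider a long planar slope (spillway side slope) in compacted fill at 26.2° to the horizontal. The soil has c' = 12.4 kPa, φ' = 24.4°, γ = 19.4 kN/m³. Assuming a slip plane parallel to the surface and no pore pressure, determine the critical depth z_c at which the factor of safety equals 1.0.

Setting FS = 1.00 in FS = [c' + γz cos²β tanφ'] / [γz sinβ cosβ] and solving for z:
z = c' / [γ cosβ (FS·sinβ − cosβ·tanφ')]
  = 12.4 / [19.4·cos26.2°·(1.00·sin26.2° − cos26.2°·tan24.4°)]
  = 12.4 / [19.4·0.8973·(1.00·0.4415 − 0.8973·0.4536)]
  = 12.4 / 0.6004 = 20.653 m

z_c = 20.65 m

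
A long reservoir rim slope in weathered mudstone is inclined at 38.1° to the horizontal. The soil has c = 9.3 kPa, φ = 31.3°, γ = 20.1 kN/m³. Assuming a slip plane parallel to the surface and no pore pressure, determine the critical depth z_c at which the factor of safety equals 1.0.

z_c = 4.24 m

Setting FS = 1.00 in FS = [c + γz cos²β tanφ] / [γz sinβ cosβ] and solving for z:
z = c / [γ cosβ (FS·sinβ − cosβ·tanφ)]
  = 9.3 / [20.1·cos38.1°·(1.00·sin38.1° − cos38.1°·tan31.3°)]
  = 9.3 / [20.1·0.7869·(1.00·0.6170 − 0.7869·0.6080)]
  = 9.3 / 2.1918 = 4.243 m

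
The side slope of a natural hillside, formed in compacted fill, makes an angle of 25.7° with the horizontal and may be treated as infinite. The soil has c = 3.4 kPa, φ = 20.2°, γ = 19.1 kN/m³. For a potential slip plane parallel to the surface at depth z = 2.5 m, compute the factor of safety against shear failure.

FS = 0.95

For an infinite slope with a slip plane parallel to the surface (no pore pressure): FS = [c + γz cos²β tanφ] / [γz sinβ cosβ].
γz = 19.1·2.5 = 47.75 kN/m²
Numerator = 3.4 + 47.75·cos²25.7°·tan20.2° = 3.4 + 47.75·0.8119·0.3679 = 17.665 kPa
Denominator = 47.75·sin25.7°·cos25.7° = 47.75·0.4337·0.9011 = 18.659 kPa
FS = 17.665 / 18.659 = 0.947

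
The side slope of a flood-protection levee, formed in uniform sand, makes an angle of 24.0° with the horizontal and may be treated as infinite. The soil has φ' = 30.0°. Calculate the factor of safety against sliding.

FS = 1.30

For a dry cohesionless infinite slope the factor of safety is FS = tanφ' / tanβ.
FS = tan30.0° / tan24.0° = 0.5774 / 0.4452 = 1.297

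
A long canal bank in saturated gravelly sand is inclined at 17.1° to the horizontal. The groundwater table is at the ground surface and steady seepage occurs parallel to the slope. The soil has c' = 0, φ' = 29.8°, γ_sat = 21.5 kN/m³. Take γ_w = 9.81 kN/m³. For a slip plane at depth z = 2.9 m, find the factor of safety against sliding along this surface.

With seepage parallel to the slope and the water table at the surface, the effective normal stress on the slip plane uses the buoyant unit weight γ' = γ_sat − γ_w while the driving shear stress uses γ_sat:
FS = [c' + γ' z cos²β tanφ'] / [γ_sat z sinβ cosβ]
(For c' = 0 this reduces to FS = (γ'/γ_sat)·tanφ'/tanβ.)
γ' = 21.5 − 9.81 = 11.69 kN/m³
Numerator = 0.0 + 11.69·2.9·cos²17.1°·tan29.8° = 0.0 + 11.69·2.9·0.9135·0.5727 = 17.737 kPa
Denominator = 21.5·2.9·sin17.1°·cos17.1° = 21.5·2.9·0.2940·0.9558 = 17.523 kPa
FS = 17.737 / 17.523 = 1.012

FS = 1.01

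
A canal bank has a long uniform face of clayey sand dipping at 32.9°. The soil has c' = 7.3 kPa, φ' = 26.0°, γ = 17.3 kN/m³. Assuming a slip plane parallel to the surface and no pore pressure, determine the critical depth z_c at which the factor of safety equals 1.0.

z_c = 3.76 m

Setting FS = 1.00 in FS = [c' + γz cos²β tanφ'] / [γz sinβ cosβ] and solving for z:
z = c' / [γ cosβ (FS·sinβ − cosβ·tanφ')]
  = 7.3 / [17.3·cos32.9°·(1.00·sin32.9° − cos32.9°·tan26.0°)]
  = 7.3 / [17.3·0.8396·(1.00·0.5432 − 0.8396·0.4877)]
  = 7.3 / 1.9415 = 3.760 m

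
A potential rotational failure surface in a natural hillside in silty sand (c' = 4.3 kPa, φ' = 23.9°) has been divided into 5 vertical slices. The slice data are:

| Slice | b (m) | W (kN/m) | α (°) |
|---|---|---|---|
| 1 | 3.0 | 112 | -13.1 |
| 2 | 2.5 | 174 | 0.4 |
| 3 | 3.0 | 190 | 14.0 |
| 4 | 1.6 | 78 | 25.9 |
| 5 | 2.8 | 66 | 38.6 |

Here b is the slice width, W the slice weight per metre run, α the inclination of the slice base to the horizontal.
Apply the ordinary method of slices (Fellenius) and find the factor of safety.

FS = 3.31

Ordinary method of slices: FS = Σ[c'·Δl_i + (W_i cosα_i)·tanφ'] / Σ W_i sinα_i, with Δl_i = b_i / cosα_i.
Slice 1: Δl = 3.0/cos(-13.1°) = 3.080 m; N'_1 = 112·cos(-13.1°) = 109.1; c'Δl = 13.24; W sinα = -25.4
Slice 2: Δl = 2.5/cos0.4° = 2.500 m; N'_2 = 174·cos0.4° = 174.0; c'Δl = 10.75; W sinα = 1.2
Slice 3: Δl = 3.0/cos14.0° = 3.092 m; N'_3 = 190·cos14.0° = 184.4; c'Δl = 13.29; W sinα = 46.0
Slice 4: Δl = 1.6/cos25.9° = 1.779 m; N'_4 = 78·cos25.9° = 70.2; c'Δl = 7.65; W sinα = 34.1
Slice 5: Δl = 2.8/cos38.6° = 3.583 m; N'_5 = 66·cos38.6° = 51.6; c'Δl = 15.41; W sinα = 41.2
Σc'Δl = 60.3 kN/m; ΣN' = 589.2 kN/m; ΣW sinα = 97.0 kN/m
Resisting = 60.3 + 589.2·tan23.9° = 60.3 + 261.1 = 321.4 kN/m
FS = 321.4 / 97.0 = 3.312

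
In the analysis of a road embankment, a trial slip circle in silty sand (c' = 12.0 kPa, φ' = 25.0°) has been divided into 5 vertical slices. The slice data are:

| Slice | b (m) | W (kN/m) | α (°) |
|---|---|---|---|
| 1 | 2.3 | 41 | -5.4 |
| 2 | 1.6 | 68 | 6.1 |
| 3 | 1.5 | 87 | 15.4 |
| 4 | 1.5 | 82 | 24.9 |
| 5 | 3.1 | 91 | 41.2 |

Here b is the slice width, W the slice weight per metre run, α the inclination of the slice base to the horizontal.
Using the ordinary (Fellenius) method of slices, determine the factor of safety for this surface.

Ordinary method of slices: FS = Σ[c'·Δl_i + (W_i cosα_i)·tanφ'] / Σ W_i sinα_i, with Δl_i = b_i / cosα_i.
Slice 1: Δl = 2.3/cos(-5.4°) = 2.310 m; N'_1 = 41·cos(-5.4°) = 40.8; c'Δl = 27.72; W sinα = -3.9
Slice 2: Δl = 1.6/cos6.1° = 1.609 m; N'_2 = 68·cos6.1° = 67.6; c'Δl = 19.31; W sinα = 7.2
Slice 3: Δl = 1.5/cos15.4° = 1.556 m; N'_3 = 87·cos15.4° = 83.9; c'Δl = 18.67; W sinα = 23.1
Slice 4: Δl = 1.5/cos24.9° = 1.654 m; N'_4 = 82·cos24.9° = 74.4; c'Δl = 19.84; W sinα = 34.5
Slice 5: Δl = 3.1/cos41.2° = 4.120 m; N'_5 = 91·cos41.2° = 68.5; c'Δl = 49.44; W sinα = 59.9
Σc'Δl = 135.0 kN/m; ΣN' = 335.2 kN/m; ΣW sinα = 120.9 kN/m
Resisting = 135.0 + 335.2·tan25.0° = 135.0 + 156.3 = 291.3 kN/m
FS = 291.3 / 120.9 = 2.408

FS = 2.41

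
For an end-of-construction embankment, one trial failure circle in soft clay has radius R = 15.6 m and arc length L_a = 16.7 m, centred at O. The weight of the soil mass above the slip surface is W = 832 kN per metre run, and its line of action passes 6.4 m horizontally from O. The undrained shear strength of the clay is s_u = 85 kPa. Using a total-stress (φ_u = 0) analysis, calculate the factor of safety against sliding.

Taking moments about the centre O, the resisting moment is provided by the undrained shear strength acting along the arc:
M_R = s_u·L_a·R = 85·16.70·15.6 = 22144.2 kN·m/m
M_D = W·d = 832·6.4 = 5324.8 kN·m/m
FS = M_R / M_D = 22144.2 / 5324.8 = 4.159

FS = 4.16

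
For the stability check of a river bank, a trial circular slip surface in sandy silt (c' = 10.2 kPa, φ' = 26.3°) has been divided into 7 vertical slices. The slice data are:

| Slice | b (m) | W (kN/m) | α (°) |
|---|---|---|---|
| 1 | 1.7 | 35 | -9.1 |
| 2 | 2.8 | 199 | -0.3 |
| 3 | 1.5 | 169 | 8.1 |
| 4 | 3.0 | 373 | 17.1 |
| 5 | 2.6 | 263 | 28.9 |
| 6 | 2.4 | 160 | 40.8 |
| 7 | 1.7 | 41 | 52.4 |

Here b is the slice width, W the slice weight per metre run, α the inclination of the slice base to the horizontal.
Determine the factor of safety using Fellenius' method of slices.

Ordinary method of slices: FS = Σ[c'·Δl_i + (W_i cosα_i)·tanφ'] / Σ W_i sinα_i, with Δl_i = b_i / cosα_i.
Slice 1: Δl = 1.7/cos(-9.1°) = 1.722 m; N'_1 = 35·cos(-9.1°) = 34.6; c'Δl = 17.56; W sinα = -5.5
Slice 2: Δl = 2.8/cos(-0.3°) = 2.800 m; N'_2 = 199·cos(-0.3°) = 199.0; c'Δl = 28.56; W sinα = -1.0
Slice 3: Δl = 1.5/cos8.1° = 1.515 m; N'_3 = 169·cos8.1° = 167.3; c'Δl = 15.45; W sinα = 23.8
Slice 4: Δl = 3.0/cos17.1° = 3.139 m; N'_4 = 373·cos17.1° = 356.5; c'Δl = 32.02; W sinα = 109.7
Slice 5: Δl = 2.6/cos28.9° = 2.970 m; N'_5 = 263·cos28.9° = 230.2; c'Δl = 30.29; W sinα = 127.1
Slice 6: Δl = 2.4/cos40.8° = 3.170 m; N'_6 = 160·cos40.8° = 121.1; c'Δl = 32.34; W sinα = 104.5
Slice 7: Δl = 1.7/cos52.4° = 2.786 m; N'_7 = 41·cos52.4° = 25.0; c'Δl = 28.42; W sinα = 32.5
Σc'Δl = 184.6 kN/m; ΣN' = 1133.8 kN/m; ΣW sinα = 391.0 kN/m
Resisting = 184.6 + 1133.8·tan26.3° = 184.6 + 560.3 = 745.0 kN/m
FS = 745.0 / 391.0 = 1.905

FS = 1.91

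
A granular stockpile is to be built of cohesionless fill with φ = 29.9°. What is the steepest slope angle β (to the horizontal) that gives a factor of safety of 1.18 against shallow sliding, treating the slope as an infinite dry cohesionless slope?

β = 26.0°

For an infinite dry cohesionless slope FS = tanφ/tanβ, so tanβ = tanφ / FS.
tanβ = tan29.9° / 1.18 = 0.5750 / 1.18 = 0.4873
β = arctan(0.4873) = 25.98°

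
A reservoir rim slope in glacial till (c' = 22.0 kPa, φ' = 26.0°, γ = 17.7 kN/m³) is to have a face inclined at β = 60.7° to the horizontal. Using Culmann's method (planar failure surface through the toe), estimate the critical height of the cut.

Culmann's analysis gives the critical failure plane at α_cr = (β + φ')/2 = (60.7 + 26.0)/2 = 43.4°, and the critical height
H_c = (4c'/γ) · sinβ cosφ' / [1 − cos(β − φ')]
    = (4·22.0/17.7) · sin60.7°·cos26.0° / [1 − cos(34.7°)]
    = 4.972 · 0.8721·0.8988 / [1 − 0.8221]
    = 4.972 · 0.7838 / 0.1779
    = 21.91 m

H_c = 21.91 m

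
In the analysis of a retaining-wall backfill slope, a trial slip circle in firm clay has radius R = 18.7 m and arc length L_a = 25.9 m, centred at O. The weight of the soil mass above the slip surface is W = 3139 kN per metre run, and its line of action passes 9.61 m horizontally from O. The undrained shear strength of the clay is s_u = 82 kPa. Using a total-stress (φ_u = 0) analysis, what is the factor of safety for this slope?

Taking moments about the centre O, the resisting moment is provided by the undrained shear strength acting along the arc:
M_R = s_u·L_a·R = 82·25.90·18.7 = 39715.1 kN·m/m
M_D = W·d = 3139·9.61 = 30165.8 kN·m/m
FS = M_R / M_D = 39715.1 / 30165.8 = 1.317

FS = 1.32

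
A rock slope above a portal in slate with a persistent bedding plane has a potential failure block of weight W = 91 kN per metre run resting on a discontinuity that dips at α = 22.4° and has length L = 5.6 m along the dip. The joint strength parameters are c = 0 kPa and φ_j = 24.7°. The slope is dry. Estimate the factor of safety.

FS = 1.12

Resolving the block weight along and normal to the plane and applying the Mohr–Coulomb strength on the joint:
N' = W cosα = 91·cos22.4° = 84.1 kN/m
Driving force T = W sinα = 91·sin22.4° = 34.7 kN/m
Resisting force R = c·L + N'·tanφ_j = 0·5.6 + 84.1·tan24.7° = 0.0 + 38.7 = 38.7 kN/m
FS = R / T = 38.7 / 34.7 = 1.116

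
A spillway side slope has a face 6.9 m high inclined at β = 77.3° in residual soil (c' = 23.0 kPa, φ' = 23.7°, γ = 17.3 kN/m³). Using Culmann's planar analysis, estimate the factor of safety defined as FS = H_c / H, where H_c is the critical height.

FS = 1.69

H_c = (4c'/γ) · sinβ cosφ' / [1 − cos(β − φ')]
    = (4·23.0/17.3) · sin77.3°·cos23.7° / [1 − cos53.6°]
    = 5.318 · 0.8933 / 0.4066 = 11.68 m
FS = H_c / H = 11.68 / 6.9 = 1.693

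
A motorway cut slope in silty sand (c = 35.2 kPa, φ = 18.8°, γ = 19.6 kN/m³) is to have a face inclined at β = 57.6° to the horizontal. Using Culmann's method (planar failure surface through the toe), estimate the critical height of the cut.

H_c = 26.02 m

Culmann's analysis gives the critical failure plane at α_cr = (β + φ)/2 = (57.6 + 18.8)/2 = 38.2°, and the critical height
H_c = (4c/γ) · sinβ cosφ / [1 − cos(β − φ)]
    = (4·35.2/19.6) · sin57.6°·cos18.8° / [1 − cos(38.8°)]
    = 7.184 · 0.8443·0.9466 / [1 − 0.7793]
    = 7.184 · 0.7993 / 0.2207
    = 26.02 m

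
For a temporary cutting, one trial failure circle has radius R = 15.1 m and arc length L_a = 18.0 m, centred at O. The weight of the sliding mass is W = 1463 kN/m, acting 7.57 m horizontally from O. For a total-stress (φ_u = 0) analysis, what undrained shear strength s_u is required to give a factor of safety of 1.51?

FS = s_u·L_a·R / (W·d), so s_u = FS·W·d / (L_a·R).
s_u = 1.51·1463·7.57 / (18.00·15.1) = 16723.1 / 271.80 = 61.53 kPa

s_u = 61.5 kPa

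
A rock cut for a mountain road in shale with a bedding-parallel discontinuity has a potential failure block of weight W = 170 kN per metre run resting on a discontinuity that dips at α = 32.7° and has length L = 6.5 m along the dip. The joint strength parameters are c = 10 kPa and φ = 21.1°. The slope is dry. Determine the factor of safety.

FS = 1.31

Resolving the block weight along and normal to the plane and applying the Mohr–Coulomb strength on the joint:
N' = W cosα = 170·cos32.7° = 143.1 kN/m
Driving force T = W sinα = 170·sin32.7° = 91.8 kN/m
Resisting force R = c·L + N'·tanφ = 10·6.5 + 143.1·tan21.1° = 65.0 + 55.2 = 120.2 kN/m
FS = R / T = 120.2 / 91.8 = 1.309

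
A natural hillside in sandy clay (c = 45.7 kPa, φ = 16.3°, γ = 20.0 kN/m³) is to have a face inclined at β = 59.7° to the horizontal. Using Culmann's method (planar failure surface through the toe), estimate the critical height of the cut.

H_c = 27.70 m

Culmann's analysis gives the critical failure plane at α_cr = (β + φ)/2 = (59.7 + 16.3)/2 = 38.0°, and the critical height
H_c = (4c/γ) · sinβ cosφ / [1 − cos(β − φ)]
    = (4·45.7/20.0) · sin59.7°·cos16.3° / [1 − cos(43.4°)]
    = 9.140 · 0.8634·0.9598 / [1 − 0.7266]
    = 9.140 · 0.8287 / 0.2734
    = 27.70 m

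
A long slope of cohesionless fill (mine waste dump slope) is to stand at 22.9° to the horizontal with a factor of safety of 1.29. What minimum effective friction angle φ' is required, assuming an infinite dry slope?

φ' = 28.6°

FS = tanφ'/tanβ ⇒ tanφ' = FS · tanβ = 1.29 · tan22.9° = 0.5449
φ' = arctan(0.5449) = 28.59°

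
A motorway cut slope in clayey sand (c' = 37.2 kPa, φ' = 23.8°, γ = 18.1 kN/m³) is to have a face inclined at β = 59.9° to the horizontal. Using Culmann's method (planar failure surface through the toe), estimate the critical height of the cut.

H_c = 33.89 m

Culmann's analysis gives the critical failure plane at α_cr = (β + φ')/2 = (59.9 + 23.8)/2 = 41.9°, and the critical height
H_c = (4c'/γ) · sinβ cosφ' / [1 − cos(β − φ')]
    = (4·37.2/18.1) · sin59.9°·cos23.8° / [1 − cos(36.1°)]
    = 8.221 · 0.8652·0.9150 / [1 − 0.8080]
    = 8.221 · 0.7916 / 0.1920
    = 33.89 m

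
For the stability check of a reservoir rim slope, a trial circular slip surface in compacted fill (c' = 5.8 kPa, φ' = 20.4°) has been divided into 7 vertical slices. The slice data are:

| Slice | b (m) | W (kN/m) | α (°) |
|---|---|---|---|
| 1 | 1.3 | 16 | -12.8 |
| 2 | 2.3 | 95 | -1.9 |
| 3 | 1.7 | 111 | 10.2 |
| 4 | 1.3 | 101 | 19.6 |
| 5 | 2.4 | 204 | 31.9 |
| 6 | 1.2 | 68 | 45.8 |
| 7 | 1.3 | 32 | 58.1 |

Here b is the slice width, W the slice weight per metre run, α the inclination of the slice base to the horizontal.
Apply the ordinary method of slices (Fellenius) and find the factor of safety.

Ordinary method of slices: FS = Σ[c'·Δl_i + (W_i cosα_i)·tanφ'] / Σ W_i sinα_i, with Δl_i = b_i / cosα_i.
Slice 1: Δl = 1.3/cos(-12.8°) = 1.333 m; N'_1 = 16·cos(-12.8°) = 15.6; c'Δl = 7.73; W sinα = -3.5
Slice 2: Δl = 2.3/cos(-1.9°) = 2.301 m; N'_2 = 95·cos(-1.9°) = 94.9; c'Δl = 13.35; W sinα = -3.1
Slice 3: Δl = 1.7/cos10.2° = 1.727 m; N'_3 = 111·cos10.2° = 109.2; c'Δl = 10.02; W sinα = 19.7
Slice 4: Δl = 1.3/cos19.6° = 1.380 m; N'_4 = 101·cos19.6° = 95.1; c'Δl = 8.00; W sinα = 33.9
Slice 5: Δl = 2.4/cos31.9° = 2.827 m; N'_5 = 204·cos31.9° = 173.2; c'Δl = 16.40; W sinα = 107.8
Slice 6: Δl = 1.2/cos45.8° = 1.721 m; N'_6 = 68·cos45.8° = 47.4; c'Δl = 9.98; W sinα = 48.7
Slice 7: Δl = 1.3/cos58.1° = 2.460 m; N'_7 = 32·cos58.1° = 16.9; c'Δl = 14.27; W sinα = 27.2
Σc'Δl = 79.7 kN/m; ΣN' = 552.5 kN/m; ΣW sinα = 230.6 kN/m
Resisting = 79.7 + 552.5·tan20.4° = 79.7 + 205.5 = 285.2 kN/m
FS = 285.2 / 230.6 = 1.237

FS = 1.24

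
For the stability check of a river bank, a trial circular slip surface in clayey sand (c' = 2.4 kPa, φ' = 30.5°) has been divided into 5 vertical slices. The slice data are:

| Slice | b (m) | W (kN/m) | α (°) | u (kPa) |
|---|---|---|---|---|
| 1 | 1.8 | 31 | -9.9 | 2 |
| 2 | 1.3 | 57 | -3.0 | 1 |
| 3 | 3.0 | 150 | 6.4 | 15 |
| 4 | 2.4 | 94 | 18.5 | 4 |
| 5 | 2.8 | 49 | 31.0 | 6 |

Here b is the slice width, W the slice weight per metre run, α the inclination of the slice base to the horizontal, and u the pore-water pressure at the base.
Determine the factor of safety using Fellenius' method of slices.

Ordinary method of slices: FS = Σ[c'·Δl_i + (W_i cosα_i − u_i·Δl_i)·tanφ'] / Σ W_i sinα_i, with Δl_i = b_i / cosα_i.
Slice 1: Δl = 1.8/cos(-9.9°) = 1.827 m; N'_1 = 31·cos(-9.9°) − 2·1.827 = 26.9; c'Δl = 4.39; W sinα = -5.3
Slice 2: Δl = 1.3/cos(-3.0°) = 1.302 m; N'_2 = 57·cos(-3.0°) − 1·1.302 = 55.6; c'Δl = 3.12; W sinα = -3.0
Slice 3: Δl = 3.0/cos6.4° = 3.019 m; N'_3 = 150·cos6.4° − 15·3.019 = 103.8; c'Δl = 7.25; W sinα = 16.7
Slice 4: Δl = 2.4/cos18.5° = 2.531 m; N'_4 = 94·cos18.5° − 4·2.531 = 79.0; c'Δl = 6.07; W sinα = 29.8
Slice 5: Δl = 2.8/cos31.0° = 3.267 m; N'_5 = 49·cos31.0° − 6·3.267 = 22.4; c'Δl = 7.84; W sinα = 25.2
Σc'Δl = 28.7 kN/m; ΣN' = 287.7 kN/m; ΣW sinα = 63.5 kN/m
Resisting = 28.7 + 287.7·tan30.5° = 28.7 + 169.5 = 198.1 kN/m
FS = 198.1 / 63.5 = 3.122

FS = 3.12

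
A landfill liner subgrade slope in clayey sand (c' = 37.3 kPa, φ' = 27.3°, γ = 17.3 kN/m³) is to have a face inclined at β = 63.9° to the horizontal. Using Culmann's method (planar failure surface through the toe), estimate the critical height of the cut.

H_c = 34.90 m

Culmann's analysis gives the critical failure plane at α_cr = (β + φ')/2 = (63.9 + 27.3)/2 = 45.6°, and the critical height
H_c = (4c'/γ) · sinβ cosφ' / [1 − cos(β − φ')]
    = (4·37.3/17.3) · sin63.9°·cos27.3° / [1 − cos(36.6°)]
    = 8.624 · 0.8980·0.8886 / [1 − 0.8028]
    = 8.624 · 0.7980 / 0.1972
    = 34.90 m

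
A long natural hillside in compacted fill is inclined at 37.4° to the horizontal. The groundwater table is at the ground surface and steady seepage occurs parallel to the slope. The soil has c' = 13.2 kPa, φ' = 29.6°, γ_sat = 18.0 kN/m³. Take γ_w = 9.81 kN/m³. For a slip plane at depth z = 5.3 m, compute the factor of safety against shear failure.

FS = 0.62

With seepage parallel to the slope and the water table at the surface, the effective normal stress on the slip plane uses the buoyant unit weight γ' = γ_sat − γ_w while the driving shear stress uses γ_sat:
FS = [c' + γ' z cos²β tanφ'] / [γ_sat z sinβ cosβ]
γ' = 18.0 − 9.81 = 8.19 kN/m³
Numerator = 13.2 + 8.19·5.3·cos²37.4°·tan29.6° = 13.2 + 8.19·5.3·0.6311·0.5681 = 28.762 kPa
Denominator = 18.0·5.3·sin37.4°·cos37.4° = 18.0·5.3·0.6074·0.7944 = 46.031 kPa
FS = 28.762 / 46.031 = 0.625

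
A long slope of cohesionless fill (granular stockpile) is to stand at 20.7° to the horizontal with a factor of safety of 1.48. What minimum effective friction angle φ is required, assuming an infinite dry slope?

FS = tanφ/tanβ ⇒ tanφ = FS · tanβ = 1.48 · tan20.7° = 0.5592
φ = arctan(0.5592) = 29.22°

φ = 29.2°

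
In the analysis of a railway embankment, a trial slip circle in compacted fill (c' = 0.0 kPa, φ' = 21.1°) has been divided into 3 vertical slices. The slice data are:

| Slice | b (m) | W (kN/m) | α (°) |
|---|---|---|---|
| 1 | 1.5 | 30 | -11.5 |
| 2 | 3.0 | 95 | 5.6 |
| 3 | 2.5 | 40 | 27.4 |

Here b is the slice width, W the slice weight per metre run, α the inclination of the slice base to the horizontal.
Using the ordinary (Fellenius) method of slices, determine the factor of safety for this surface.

FS = 2.84

Ordinary method of slices: FS = Σ[c'·Δl_i + (W_i cosα_i)·tanφ'] / Σ W_i sinα_i, with Δl_i = b_i / cosα_i.
Slice 1: Δl = 1.5/cos(-11.5°) = 1.531 m; N'_1 = 30·cos(-11.5°) = 29.4; c'Δl = 0.00; W sinα = -6.0
Slice 2: Δl = 3.0/cos5.6° = 3.014 m; N'_2 = 95·cos5.6° = 94.5; c'Δl = 0.00; W sinα = 9.3
Slice 3: Δl = 2.5/cos27.4° = 2.816 m; N'_3 = 40·cos27.4° = 35.5; c'Δl = 0.00; W sinα = 18.4
Σc'Δl = 0.0 kN/m; ΣN' = 159.5 kN/m; ΣW sinα = 21.7 kN/m
Resisting = 0.0 + 159.5·tan21.1° = 0.0 + 61.5 = 61.5 kN/m
FS = 61.5 / 21.7 = 2.836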